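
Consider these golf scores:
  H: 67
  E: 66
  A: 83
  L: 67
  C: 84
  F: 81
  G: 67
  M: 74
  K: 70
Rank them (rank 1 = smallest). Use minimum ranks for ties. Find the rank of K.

5

Sorted (ascending): 66, 67, 67, 67, 70, 74, 81, 83, 84
The 3 values of 67 occupy positions 2–4 → each gets rank 2.
K has value 70 → rank 5.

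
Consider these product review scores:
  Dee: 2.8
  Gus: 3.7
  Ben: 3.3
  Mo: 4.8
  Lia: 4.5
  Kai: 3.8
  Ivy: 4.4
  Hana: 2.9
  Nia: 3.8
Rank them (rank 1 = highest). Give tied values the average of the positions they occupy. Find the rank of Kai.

Sorted (descending): 4.8, 4.5, 4.4, 3.8, 3.8, 3.7, 3.3, 2.9, 2.8
The 2 values of 3.8 occupy positions 4–5 → average rank (4+5)/2 = 4.5.
Kai has value 3.8 → rank 4.5.

4.5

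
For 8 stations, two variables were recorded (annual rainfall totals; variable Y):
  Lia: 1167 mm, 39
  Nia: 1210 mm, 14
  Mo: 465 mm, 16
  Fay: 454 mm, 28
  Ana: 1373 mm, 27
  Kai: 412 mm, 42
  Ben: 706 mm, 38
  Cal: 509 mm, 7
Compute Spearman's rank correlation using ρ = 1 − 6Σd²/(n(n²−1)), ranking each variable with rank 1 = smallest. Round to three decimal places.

Ranks of variable 1: 6, 7, 3, 2, 8, 1, 5, 4
Ranks of variable 2: 7, 2, 3, 5, 4, 8, 6, 1
d = r₁ − r₂: -1, 5, 0, -3, 4, -7, -1, 3
d²: 1, 25, 0, 9, 16, 49, 1, 9; Σd² = 110
ρ = 1 − 6·110/(8·63) = 1 − 660/504 = -0.310

-0.310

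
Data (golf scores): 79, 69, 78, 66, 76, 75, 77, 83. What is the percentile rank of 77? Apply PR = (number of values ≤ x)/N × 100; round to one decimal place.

N = 8.
Strictly below 77: 4. Equal to 77: 1.
PR = 5/8 × 100 = 62.5

62.5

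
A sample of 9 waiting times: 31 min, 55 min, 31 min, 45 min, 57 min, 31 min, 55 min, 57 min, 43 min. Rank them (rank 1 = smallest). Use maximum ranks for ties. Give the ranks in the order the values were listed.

Sorted (ascending): 31, 31, 31, 43, 45, 55, 55, 57, 57
The 3 values of 31 occupy positions 1–3 → each gets rank 3.
The 2 values of 55 occupy positions 6–7 → each gets rank 7.
The 2 values of 57 occupy positions 8–9 → each gets rank 9.

3, 7, 3, 5, 9, 3, 7, 9, 4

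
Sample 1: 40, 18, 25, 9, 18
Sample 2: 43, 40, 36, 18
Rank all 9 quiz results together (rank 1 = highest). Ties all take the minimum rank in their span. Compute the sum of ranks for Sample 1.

Sorted (descending): 43, 40, 40, 36, 25, 18, 18, 18, 9
The 2 values of 40 occupy positions 2–3 → each gets rank 2.
The 3 values of 18 occupy positions 6–8 → each gets rank 6.
Sample 1 values → pooled ranks: 40→2, 18→6, 25→5, 9→9, 18→6
Rank sum = 2 + 6 + 5 + 9 + 6 = 28

28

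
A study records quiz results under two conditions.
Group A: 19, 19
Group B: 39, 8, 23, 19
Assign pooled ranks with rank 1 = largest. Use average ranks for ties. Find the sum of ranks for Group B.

13

Sorted (descending): 39, 23, 19, 19, 19, 8
The 3 values of 19 occupy positions 3–5 → average rank 4.
Group B values → pooled ranks: 39→1, 8→6, 23→2, 19→4
Rank sum = 1 + 6 + 2 + 4 = 13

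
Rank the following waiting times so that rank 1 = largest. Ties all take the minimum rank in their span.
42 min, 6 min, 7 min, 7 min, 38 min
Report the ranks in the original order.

Sorted (descending): 42, 38, 7, 7, 6
The 2 values of 7 occupy positions 3–4 → each gets rank 3.

1, 5, 3, 3, 2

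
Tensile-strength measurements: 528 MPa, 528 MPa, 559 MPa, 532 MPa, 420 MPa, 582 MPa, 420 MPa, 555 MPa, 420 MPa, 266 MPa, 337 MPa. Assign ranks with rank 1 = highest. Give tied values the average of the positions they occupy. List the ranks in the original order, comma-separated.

5.5, 5.5, 2, 4, 8, 1, 8, 3, 8, 11, 10

Sorted (descending): 582, 559, 555, 532, 528, 528, 420, 420, 420, 337, 266
The 2 values of 528 occupy positions 5–6 → average rank (5+6)/2 = 5.5.
The 3 values of 420 occupy positions 7–9 → average rank 8.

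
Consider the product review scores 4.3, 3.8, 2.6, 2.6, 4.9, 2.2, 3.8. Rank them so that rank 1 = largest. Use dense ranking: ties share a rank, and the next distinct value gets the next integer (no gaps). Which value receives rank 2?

4.3

Sorted (descending): 4.9, 4.3, 3.8, 3.8, 2.6, 2.6, 2.2
The 2 values of 3.8 share dense rank 3.
The 2 values of 2.6 share dense rank 4.
Remaining distinct values take the next consecutive integers.
Rank 2 → value 4.3.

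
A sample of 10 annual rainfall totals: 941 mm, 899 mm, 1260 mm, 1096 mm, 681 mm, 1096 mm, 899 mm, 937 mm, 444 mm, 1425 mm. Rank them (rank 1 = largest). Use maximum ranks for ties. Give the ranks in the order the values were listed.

Sorted (descending): 1425, 1260, 1096, 1096, 941, 937, 899, 899, 681, 444
The 2 values of 1096 occupy positions 3–4 → each gets rank 4.
The 2 values of 899 occupy positions 7–8 → each gets rank 8.

5, 8, 2, 4, 9, 4, 8, 6, 10, 1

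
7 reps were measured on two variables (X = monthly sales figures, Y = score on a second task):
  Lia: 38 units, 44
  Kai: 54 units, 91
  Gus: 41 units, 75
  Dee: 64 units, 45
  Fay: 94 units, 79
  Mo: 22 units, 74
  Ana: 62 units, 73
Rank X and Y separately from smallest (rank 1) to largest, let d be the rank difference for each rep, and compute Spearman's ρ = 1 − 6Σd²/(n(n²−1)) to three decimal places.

Ranks of variable 1: 2, 4, 3, 6, 7, 1, 5
Ranks of variable 2: 1, 7, 5, 2, 6, 4, 3
d = r₁ − r₂: 1, -3, -2, 4, 1, -3, 2
d²: 1, 9, 4, 16, 1, 9, 4; Σd² = 44
ρ = 1 − 6·44/(7·48) = 1 − 264/336 = 0.214

0.214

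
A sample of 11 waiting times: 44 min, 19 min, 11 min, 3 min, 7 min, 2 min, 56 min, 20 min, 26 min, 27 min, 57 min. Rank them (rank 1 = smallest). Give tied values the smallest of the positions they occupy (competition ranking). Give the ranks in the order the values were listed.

9, 5, 4, 2, 3, 1, 10, 6, 7, 8, 11

Sorted (ascending): 2, 3, 7, 11, 19, 20, 26, 27, 44, 56, 57
No ties — each value takes its position as its rank.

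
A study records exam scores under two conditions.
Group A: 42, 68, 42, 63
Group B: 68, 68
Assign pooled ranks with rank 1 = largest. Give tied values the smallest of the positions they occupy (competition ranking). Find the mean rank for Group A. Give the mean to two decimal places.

Sorted (descending): 68, 68, 68, 63, 42, 42
The 3 values of 68 occupy positions 1–3 → each gets rank 1.
The 2 values of 42 occupy positions 5–6 → each gets rank 5.
Group A values → pooled ranks: 42→5, 68→1, 42→5, 63→4
Mean rank = (5 + 1 + 5 + 4) / 4 = 3.75

3.75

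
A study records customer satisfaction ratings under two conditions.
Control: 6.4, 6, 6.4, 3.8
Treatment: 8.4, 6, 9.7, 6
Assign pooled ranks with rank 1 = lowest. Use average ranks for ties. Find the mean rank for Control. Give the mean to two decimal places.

Sorted (ascending): 3.8, 6, 6, 6, 6.4, 6.4, 8.4, 9.7
The 3 values of 6 occupy positions 2–4 → average rank 3.
The 2 values of 6.4 occupy positions 5–6 → average rank (5+6)/2 = 5.5.
Control values → pooled ranks: 6.4→5.5, 6→3, 6.4→5.5, 3.8→1
Mean rank = (5.5 + 3 + 5.5 + 1) / 4 = 3.75

3.75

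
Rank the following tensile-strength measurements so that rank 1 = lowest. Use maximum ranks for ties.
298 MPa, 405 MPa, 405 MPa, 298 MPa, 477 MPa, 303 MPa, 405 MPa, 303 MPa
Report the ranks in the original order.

Sorted (ascending): 298, 298, 303, 303, 405, 405, 405, 477
The 2 values of 298 occupy positions 1–2 → each gets rank 2.
The 2 values of 303 occupy positions 3–4 → each gets rank 4.
The 3 values of 405 occupy positions 5–7 → each gets rank 7.

2, 7, 7, 2, 8, 4, 7, 4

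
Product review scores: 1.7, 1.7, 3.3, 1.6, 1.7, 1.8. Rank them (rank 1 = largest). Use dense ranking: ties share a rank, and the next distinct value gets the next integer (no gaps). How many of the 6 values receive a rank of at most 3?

5

Sorted (descending): 3.3, 1.8, 1.7, 1.7, 1.7, 1.6
The 3 values of 1.7 share dense rank 3.
Remaining distinct values take the next consecutive integers.
Ranks ≤ 3: {1, 2, 3, 3, 3} → 5 values.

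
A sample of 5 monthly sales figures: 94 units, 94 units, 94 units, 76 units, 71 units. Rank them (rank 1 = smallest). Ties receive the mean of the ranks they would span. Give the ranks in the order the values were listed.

Sorted (ascending): 71, 76, 94, 94, 94
The 3 values of 94 occupy positions 3–5 → average rank 4.

4, 4, 4, 2, 1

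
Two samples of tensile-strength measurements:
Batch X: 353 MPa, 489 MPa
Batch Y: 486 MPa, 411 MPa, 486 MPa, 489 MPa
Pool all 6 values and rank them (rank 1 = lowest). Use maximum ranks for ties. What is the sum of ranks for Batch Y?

Sorted (ascending): 353, 411, 486, 486, 489, 489
The 2 values of 486 occupy positions 3–4 → each gets rank 4.
The 2 values of 489 occupy positions 5–6 → each gets rank 6.
Batch Y values → pooled ranks: 486→4, 411→2, 486→4, 489→6
Rank sum = 4 + 2 + 4 + 6 = 16

16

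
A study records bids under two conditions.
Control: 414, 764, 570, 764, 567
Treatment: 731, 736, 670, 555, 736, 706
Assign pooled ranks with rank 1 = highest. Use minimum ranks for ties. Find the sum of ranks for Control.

Sorted (descending): 764, 764, 736, 736, 731, 706, 670, 570, 567, 555, 414
The 2 values of 764 occupy positions 1–2 → each gets rank 1.
The 2 values of 736 occupy positions 3–4 → each gets rank 3.
Control values → pooled ranks: 414→11, 764→1, 570→8, 764→1, 567→9
Rank sum = 11 + 1 + 8 + 1 + 9 = 30

30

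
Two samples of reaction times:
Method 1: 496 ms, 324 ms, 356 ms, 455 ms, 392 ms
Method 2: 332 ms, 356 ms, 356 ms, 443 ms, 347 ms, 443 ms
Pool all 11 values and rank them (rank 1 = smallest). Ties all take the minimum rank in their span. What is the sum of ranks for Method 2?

Sorted (ascending): 324, 332, 347, 356, 356, 356, 392, 443, 443, 455, 496
The 3 values of 356 occupy positions 4–6 → each gets rank 4.
The 2 values of 443 occupy positions 8–9 → each gets rank 8.
Method 2 values → pooled ranks: 332→2, 356→4, 356→4, 443→8, 347→3, 443→8
Rank sum = 2 + 4 + 4 + 8 + 3 + 8 = 29

29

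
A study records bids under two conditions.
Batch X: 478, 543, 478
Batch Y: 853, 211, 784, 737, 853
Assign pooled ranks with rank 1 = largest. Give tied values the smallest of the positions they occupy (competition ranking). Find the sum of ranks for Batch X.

Sorted (descending): 853, 853, 784, 737, 543, 478, 478, 211
The 2 values of 853 occupy positions 1–2 → each gets rank 1.
The 2 values of 478 occupy positions 6–7 → each gets rank 6.
Batch X values → pooled ranks: 478→6, 543→5, 478→6
Rank sum = 6 + 5 + 6 = 17

17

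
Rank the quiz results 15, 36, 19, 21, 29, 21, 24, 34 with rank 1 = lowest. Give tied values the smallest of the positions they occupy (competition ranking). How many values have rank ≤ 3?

4

Sorted (ascending): 15, 19, 21, 21, 24, 29, 34, 36
The 2 values of 21 occupy positions 3–4 → each gets rank 3.
Ranks ≤ 3: {1, 2, 3, 3} → 4 values.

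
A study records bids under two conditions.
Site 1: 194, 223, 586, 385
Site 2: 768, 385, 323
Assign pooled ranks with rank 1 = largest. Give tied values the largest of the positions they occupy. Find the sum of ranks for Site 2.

10

Sorted (descending): 768, 586, 385, 385, 323, 223, 194
The 2 values of 385 occupy positions 3–4 → each gets rank 4.
Site 2 values → pooled ranks: 768→1, 385→4, 323→5
Rank sum = 1 + 4 + 5 = 10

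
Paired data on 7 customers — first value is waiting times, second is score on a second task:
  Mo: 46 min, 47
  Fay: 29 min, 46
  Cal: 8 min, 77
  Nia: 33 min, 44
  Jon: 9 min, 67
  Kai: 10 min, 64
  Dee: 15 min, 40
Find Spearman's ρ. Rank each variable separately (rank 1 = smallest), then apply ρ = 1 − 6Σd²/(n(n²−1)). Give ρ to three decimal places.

-0.679

Ranks of variable 1: 7, 5, 1, 6, 2, 3, 4
Ranks of variable 2: 4, 3, 7, 2, 6, 5, 1
d = r₁ − r₂: 3, 2, -6, 4, -4, -2, 3
d²: 9, 4, 36, 16, 16, 4, 9; Σd² = 94
ρ = 1 − 6·94/(7·48) = 1 − 564/336 = -0.679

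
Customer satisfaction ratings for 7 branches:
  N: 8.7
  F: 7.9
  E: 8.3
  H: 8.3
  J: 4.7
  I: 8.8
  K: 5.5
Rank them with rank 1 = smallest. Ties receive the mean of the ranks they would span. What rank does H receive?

Sorted (ascending): 4.7, 5.5, 7.9, 8.3, 8.3, 8.7, 8.8
The 2 values of 8.3 occupy positions 4–5 → average rank (4+5)/2 = 4.5.
H has value 8.3 → rank 4.5.

4.5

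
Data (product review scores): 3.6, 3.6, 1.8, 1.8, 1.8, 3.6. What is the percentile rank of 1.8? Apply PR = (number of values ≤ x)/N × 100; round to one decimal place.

50.0

N = 6.
Strictly below 1.8: 0. Equal to 1.8: 3.
PR = 3/6 × 100 = 50.0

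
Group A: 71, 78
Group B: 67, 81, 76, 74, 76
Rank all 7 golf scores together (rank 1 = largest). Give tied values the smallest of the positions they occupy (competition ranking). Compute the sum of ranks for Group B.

19

Sorted (descending): 81, 78, 76, 76, 74, 71, 67
The 2 values of 76 occupy positions 3–4 → each gets rank 3.
Group B values → pooled ranks: 67→7, 81→1, 76→3, 74→5, 76→3
Rank sum = 7 + 1 + 3 + 5 + 3 = 19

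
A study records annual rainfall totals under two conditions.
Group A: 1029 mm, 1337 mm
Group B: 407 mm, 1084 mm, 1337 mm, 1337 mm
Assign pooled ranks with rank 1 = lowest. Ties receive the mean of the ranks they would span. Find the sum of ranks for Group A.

Sorted (ascending): 407, 1029, 1084, 1337, 1337, 1337
The 3 values of 1337 occupy positions 4–6 → average rank 5.
Group A values → pooled ranks: 1029→2, 1337→5
Rank sum = 2 + 5 = 7

7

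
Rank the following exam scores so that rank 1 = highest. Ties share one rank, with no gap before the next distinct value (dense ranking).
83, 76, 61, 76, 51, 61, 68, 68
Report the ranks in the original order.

1, 2, 4, 2, 5, 4, 3, 3

Sorted (descending): 83, 76, 76, 68, 68, 61, 61, 51
The 2 values of 76 share dense rank 2.
The 2 values of 68 share dense rank 3.
The 2 values of 61 share dense rank 4.
Remaining distinct values take the next consecutive integers.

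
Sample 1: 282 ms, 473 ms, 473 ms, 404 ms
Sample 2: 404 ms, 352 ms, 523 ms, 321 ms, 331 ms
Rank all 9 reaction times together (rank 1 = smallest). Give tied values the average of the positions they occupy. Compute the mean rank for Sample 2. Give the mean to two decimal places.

Sorted (ascending): 282, 321, 331, 352, 404, 404, 473, 473, 523
The 2 values of 404 occupy positions 5–6 → average rank (5+6)/2 = 5.5.
The 2 values of 473 occupy positions 7–8 → average rank (7+8)/2 = 7.5.
Sample 2 values → pooled ranks: 404→5.5, 352→4, 523→9, 321→2, 331→3
Mean rank = (5.5 + 4 + 9 + 2 + 3) / 5 = 4.70

4.70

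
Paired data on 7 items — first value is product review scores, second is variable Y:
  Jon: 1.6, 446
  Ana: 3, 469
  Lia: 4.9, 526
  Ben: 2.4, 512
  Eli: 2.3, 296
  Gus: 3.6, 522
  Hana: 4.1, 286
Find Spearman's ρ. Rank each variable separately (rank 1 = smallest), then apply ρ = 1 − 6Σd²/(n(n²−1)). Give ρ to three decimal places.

Ranks of variable 1: 1, 4, 7, 3, 2, 5, 6
Ranks of variable 2: 3, 4, 7, 5, 2, 6, 1
d = r₁ − r₂: -2, 0, 0, -2, 0, -1, 5
d²: 4, 0, 0, 4, 0, 1, 25; Σd² = 34
ρ = 1 − 6·34/(7·48) = 1 − 204/336 = 0.393

0.393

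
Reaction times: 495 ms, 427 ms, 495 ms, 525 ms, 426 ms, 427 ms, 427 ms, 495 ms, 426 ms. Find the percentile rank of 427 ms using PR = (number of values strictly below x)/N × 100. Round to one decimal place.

N = 9.
Strictly below 427: 2. Equal to 427: 3.
PR = 2/9 × 100 = 22.2

22.2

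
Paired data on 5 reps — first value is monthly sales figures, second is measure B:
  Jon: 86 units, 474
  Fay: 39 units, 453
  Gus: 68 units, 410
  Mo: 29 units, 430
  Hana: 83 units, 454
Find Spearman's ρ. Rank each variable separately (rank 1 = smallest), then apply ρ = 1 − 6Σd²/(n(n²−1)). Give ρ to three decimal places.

0.700

Ranks of variable 1: 5, 2, 3, 1, 4
Ranks of variable 2: 5, 3, 1, 2, 4
d = r₁ − r₂: 0, -1, 2, -1, 0
d²: 0, 1, 4, 1, 0; Σd² = 6
ρ = 1 − 6·6/(5·24) = 1 − 36/120 = 0.700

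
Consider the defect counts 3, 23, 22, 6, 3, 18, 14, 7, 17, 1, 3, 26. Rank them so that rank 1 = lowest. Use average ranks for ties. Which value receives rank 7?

Sorted (ascending): 1, 3, 3, 3, 6, 7, 14, 17, 18, 22, 23, 26
The 3 values of 3 occupy positions 2–4 → average rank 3.
Rank 7 → value 14.

14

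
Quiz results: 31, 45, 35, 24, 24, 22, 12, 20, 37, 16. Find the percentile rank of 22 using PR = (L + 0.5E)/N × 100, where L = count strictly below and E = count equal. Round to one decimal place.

N = 10.
Strictly below 22: 3. Equal to 22: 1.
PR = (3 + 0.5·1)/10 × 100 = 35.0

35.0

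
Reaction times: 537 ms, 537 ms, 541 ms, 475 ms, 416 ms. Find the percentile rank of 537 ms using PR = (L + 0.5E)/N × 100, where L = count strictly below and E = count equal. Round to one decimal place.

60.0

N = 5.
Strictly below 537: 2. Equal to 537: 2.
PR = (2 + 0.5·2)/5 × 100 = 60.0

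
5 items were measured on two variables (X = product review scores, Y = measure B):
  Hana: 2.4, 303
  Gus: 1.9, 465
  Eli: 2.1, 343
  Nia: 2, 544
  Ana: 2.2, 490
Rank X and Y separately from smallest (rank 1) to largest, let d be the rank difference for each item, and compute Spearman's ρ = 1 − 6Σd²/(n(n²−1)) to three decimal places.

-0.500

Ranks of variable 1: 5, 1, 3, 2, 4
Ranks of variable 2: 1, 3, 2, 5, 4
d = r₁ − r₂: 4, -2, 1, -3, 0
d²: 16, 4, 1, 9, 0; Σd² = 30
ρ = 1 − 6·30/(5·24) = 1 − 180/120 = -0.500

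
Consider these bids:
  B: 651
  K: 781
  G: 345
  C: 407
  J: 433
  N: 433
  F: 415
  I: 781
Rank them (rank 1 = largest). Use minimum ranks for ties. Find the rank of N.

Sorted (descending): 781, 781, 651, 433, 433, 415, 407, 345
The 2 values of 781 occupy positions 1–2 → each gets rank 1.
The 2 values of 433 occupy positions 4–5 → each gets rank 4.
N has value 433 → rank 4.

4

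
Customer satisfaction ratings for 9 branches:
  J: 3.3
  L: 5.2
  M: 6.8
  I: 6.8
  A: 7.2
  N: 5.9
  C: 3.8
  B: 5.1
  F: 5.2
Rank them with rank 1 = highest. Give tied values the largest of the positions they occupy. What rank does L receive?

Sorted (descending): 7.2, 6.8, 6.8, 5.9, 5.2, 5.2, 5.1, 3.8, 3.3
The 2 values of 6.8 occupy positions 2–3 → each gets rank 3.
The 2 values of 5.2 occupy positions 5–6 → each gets rank 6.
L has value 5.2 → rank 6.

6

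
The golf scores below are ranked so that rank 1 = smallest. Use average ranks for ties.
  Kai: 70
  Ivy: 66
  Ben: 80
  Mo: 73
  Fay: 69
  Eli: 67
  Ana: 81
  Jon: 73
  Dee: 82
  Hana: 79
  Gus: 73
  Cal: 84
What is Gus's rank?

Sorted (ascending): 66, 67, 69, 70, 73, 73, 73, 79, 80, 81, 82, 84
The 3 values of 73 occupy positions 5–7 → average rank 6.
Gus has value 73 → rank 6.

6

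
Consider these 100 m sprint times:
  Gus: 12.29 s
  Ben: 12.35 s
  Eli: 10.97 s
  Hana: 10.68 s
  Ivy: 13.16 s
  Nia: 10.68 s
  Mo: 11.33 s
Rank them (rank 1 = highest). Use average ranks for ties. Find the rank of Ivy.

Sorted (descending): 13.16, 12.35, 12.29, 11.33, 10.97, 10.68, 10.68
The 2 values of 10.68 occupy positions 6–7 → average rank (6+7)/2 = 6.5.
Ivy has value 13.16 s → rank 1.

1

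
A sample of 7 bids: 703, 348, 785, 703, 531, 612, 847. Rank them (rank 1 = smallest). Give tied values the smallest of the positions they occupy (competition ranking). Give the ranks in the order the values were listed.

Sorted (ascending): 348, 531, 612, 703, 703, 785, 847
The 2 values of 703 occupy positions 4–5 → each gets rank 4.

4, 1, 6, 4, 2, 3, 7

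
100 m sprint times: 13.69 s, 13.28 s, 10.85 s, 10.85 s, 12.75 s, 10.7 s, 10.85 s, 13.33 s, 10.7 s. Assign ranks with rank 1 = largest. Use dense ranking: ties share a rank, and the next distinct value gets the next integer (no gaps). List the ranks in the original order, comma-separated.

Sorted (descending): 13.69, 13.33, 13.28, 12.75, 10.85, 10.85, 10.85, 10.7, 10.7
The 3 values of 10.85 share dense rank 5.
The 2 values of 10.7 share dense rank 6.
Remaining distinct values take the next consecutive integers.

1, 3, 5, 5, 4, 6, 5, 2, 6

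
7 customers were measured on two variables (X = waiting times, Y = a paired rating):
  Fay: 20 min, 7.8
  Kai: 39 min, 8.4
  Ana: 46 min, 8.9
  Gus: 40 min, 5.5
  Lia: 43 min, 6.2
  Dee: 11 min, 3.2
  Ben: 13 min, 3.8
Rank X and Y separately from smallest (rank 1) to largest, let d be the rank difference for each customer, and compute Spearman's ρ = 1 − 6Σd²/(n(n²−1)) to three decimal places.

Ranks of variable 1: 3, 4, 7, 5, 6, 1, 2
Ranks of variable 2: 5, 6, 7, 3, 4, 1, 2
d = r₁ − r₂: -2, -2, 0, 2, 2, 0, 0
d²: 4, 4, 0, 4, 4, 0, 0; Σd² = 16
ρ = 1 − 6·16/(7·48) = 1 − 96/336 = 0.714

0.714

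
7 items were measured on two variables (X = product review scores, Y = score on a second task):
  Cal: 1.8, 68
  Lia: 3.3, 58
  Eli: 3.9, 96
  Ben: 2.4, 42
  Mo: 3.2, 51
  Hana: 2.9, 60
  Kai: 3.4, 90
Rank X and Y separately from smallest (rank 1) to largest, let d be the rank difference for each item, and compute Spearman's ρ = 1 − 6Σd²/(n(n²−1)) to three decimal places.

0.536

Ranks of variable 1: 1, 5, 7, 2, 4, 3, 6
Ranks of variable 2: 5, 3, 7, 1, 2, 4, 6
d = r₁ − r₂: -4, 2, 0, 1, 2, -1, 0
d²: 16, 4, 0, 1, 4, 1, 0; Σd² = 26
ρ = 1 − 6·26/(7·48) = 1 − 156/336 = 0.536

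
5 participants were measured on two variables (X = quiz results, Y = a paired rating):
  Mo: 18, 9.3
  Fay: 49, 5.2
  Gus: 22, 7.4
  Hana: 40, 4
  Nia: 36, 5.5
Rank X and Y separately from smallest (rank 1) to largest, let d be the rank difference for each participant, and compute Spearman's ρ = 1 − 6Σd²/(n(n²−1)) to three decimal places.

-0.900

Ranks of variable 1: 1, 5, 2, 4, 3
Ranks of variable 2: 5, 2, 4, 1, 3
d = r₁ − r₂: -4, 3, -2, 3, 0
d²: 16, 9, 4, 9, 0; Σd² = 38
ρ = 1 − 6·38/(5·24) = 1 − 228/120 = -0.900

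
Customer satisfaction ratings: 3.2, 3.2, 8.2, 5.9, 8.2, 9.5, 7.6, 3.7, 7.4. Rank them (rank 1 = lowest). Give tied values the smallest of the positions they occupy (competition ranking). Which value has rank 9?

Sorted (ascending): 3.2, 3.2, 3.7, 5.9, 7.4, 7.6, 8.2, 8.2, 9.5
The 2 values of 3.2 occupy positions 1–2 → each gets rank 1.
The 2 values of 8.2 occupy positions 7–8 → each gets rank 7.
Rank 9 → value 9.5.

9.5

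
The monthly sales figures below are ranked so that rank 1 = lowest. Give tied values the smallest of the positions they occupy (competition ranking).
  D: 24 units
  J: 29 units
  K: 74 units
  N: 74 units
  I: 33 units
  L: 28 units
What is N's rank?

Sorted (ascending): 24, 28, 29, 33, 74, 74
The 2 values of 74 occupy positions 5–6 → each gets rank 5.
N has value 74 units → rank 5.

5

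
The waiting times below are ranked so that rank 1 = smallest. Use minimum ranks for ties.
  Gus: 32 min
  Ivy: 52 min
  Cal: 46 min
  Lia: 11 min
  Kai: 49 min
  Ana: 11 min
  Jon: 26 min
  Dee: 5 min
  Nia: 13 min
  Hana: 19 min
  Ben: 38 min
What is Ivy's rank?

Sorted (ascending): 5, 11, 11, 13, 19, 26, 32, 38, 46, 49, 52
The 2 values of 11 occupy positions 2–3 → each gets rank 2.
Ivy has value 52 min → rank 11.

11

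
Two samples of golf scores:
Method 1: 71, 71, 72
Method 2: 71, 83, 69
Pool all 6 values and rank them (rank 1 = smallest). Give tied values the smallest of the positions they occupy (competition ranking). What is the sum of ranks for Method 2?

Sorted (ascending): 69, 71, 71, 71, 72, 83
The 3 values of 71 occupy positions 2–4 → each gets rank 2.
Method 2 values → pooled ranks: 71→2, 83→6, 69→1
Rank sum = 2 + 6 + 1 = 9

9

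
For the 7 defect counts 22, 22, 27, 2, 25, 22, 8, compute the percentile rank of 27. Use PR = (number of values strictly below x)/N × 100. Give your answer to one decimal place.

85.7

N = 7.
Strictly below 27: 6. Equal to 27: 1.
PR = 6/7 × 100 = 85.7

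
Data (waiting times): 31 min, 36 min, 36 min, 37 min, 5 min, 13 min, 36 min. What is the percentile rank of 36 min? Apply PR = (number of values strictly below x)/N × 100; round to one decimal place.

N = 7.
Strictly below 36: 3. Equal to 36: 3.
PR = 3/7 × 100 = 42.9

42.9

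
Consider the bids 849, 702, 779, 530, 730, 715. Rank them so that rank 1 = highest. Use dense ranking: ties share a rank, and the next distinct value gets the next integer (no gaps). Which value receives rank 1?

Sorted (descending): 849, 779, 730, 715, 702, 530
No ties — each value takes its position as its rank.
Rank 1 → value 849.

849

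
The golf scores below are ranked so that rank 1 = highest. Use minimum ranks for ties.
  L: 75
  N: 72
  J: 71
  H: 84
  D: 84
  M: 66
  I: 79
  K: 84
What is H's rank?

1

Sorted (descending): 84, 84, 84, 79, 75, 72, 71, 66
The 3 values of 84 occupy positions 1–3 → each gets rank 1.
H has value 84 → rank 1.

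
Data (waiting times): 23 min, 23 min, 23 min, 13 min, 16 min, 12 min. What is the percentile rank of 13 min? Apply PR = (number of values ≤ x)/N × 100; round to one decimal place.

33.3

N = 6.
Strictly below 13: 1. Equal to 13: 1.
PR = 2/6 × 100 = 33.3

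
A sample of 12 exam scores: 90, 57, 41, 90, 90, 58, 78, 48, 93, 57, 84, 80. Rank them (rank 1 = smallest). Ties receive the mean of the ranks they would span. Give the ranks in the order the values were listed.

Sorted (ascending): 41, 48, 57, 57, 58, 78, 80, 84, 90, 90, 90, 93
The 2 values of 57 occupy positions 3–4 → average rank (3+4)/2 = 3.5.
The 3 values of 90 occupy positions 9–11 → average rank 10.

10, 3.5, 1, 10, 10, 5, 6, 2, 12, 3.5, 8, 7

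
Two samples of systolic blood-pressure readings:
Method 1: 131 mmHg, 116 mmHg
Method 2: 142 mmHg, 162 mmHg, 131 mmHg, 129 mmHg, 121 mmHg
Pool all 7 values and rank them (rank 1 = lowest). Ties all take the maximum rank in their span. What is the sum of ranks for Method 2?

23

Sorted (ascending): 116, 121, 129, 131, 131, 142, 162
The 2 values of 131 occupy positions 4–5 → each gets rank 5.
Method 2 values → pooled ranks: 142→6, 162→7, 131→5, 129→3, 121→2
Rank sum = 6 + 7 + 5 + 3 + 2 = 23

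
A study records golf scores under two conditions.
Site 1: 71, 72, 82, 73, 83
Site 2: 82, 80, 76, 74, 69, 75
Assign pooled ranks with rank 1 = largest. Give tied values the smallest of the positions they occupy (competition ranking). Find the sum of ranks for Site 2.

Sorted (descending): 83, 82, 82, 80, 76, 75, 74, 73, 72, 71, 69
The 2 values of 82 occupy positions 2–3 → each gets rank 2.
Site 2 values → pooled ranks: 82→2, 80→4, 76→5, 74→7, 69→11, 75→6
Rank sum = 2 + 4 + 5 + 7 + 11 + 6 = 35

35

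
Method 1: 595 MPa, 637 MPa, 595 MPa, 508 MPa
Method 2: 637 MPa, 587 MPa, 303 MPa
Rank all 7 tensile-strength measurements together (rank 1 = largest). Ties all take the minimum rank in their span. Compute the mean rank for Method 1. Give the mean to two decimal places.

Sorted (descending): 637, 637, 595, 595, 587, 508, 303
The 2 values of 637 occupy positions 1–2 → each gets rank 1.
The 2 values of 595 occupy positions 3–4 → each gets rank 3.
Method 1 values → pooled ranks: 595→3, 637→1, 595→3, 508→6
Mean rank = (3 + 1 + 3 + 6) / 4 = 3.25

3.25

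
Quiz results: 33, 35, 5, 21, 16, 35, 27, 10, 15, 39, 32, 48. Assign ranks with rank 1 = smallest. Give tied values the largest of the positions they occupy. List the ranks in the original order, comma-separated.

Sorted (ascending): 5, 10, 15, 16, 21, 27, 32, 33, 35, 35, 39, 48
The 2 values of 35 occupy positions 9–10 → each gets rank 10.

8, 10, 1, 5, 4, 10, 6, 2, 3, 11, 7, 12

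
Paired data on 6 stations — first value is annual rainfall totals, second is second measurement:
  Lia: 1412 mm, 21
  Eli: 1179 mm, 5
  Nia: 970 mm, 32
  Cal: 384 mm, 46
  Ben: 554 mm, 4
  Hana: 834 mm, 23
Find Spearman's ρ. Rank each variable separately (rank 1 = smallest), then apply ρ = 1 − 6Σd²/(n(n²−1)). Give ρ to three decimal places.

Ranks of variable 1: 6, 5, 4, 1, 2, 3
Ranks of variable 2: 3, 2, 5, 6, 1, 4
d = r₁ − r₂: 3, 3, -1, -5, 1, -1
d²: 9, 9, 1, 25, 1, 1; Σd² = 46
ρ = 1 − 6·46/(6·35) = 1 − 276/210 = -0.314

-0.314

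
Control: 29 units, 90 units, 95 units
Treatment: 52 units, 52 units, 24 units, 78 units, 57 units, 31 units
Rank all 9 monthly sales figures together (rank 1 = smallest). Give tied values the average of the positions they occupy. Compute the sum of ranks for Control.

Sorted (ascending): 24, 29, 31, 52, 52, 57, 78, 90, 95
The 2 values of 52 occupy positions 4–5 → average rank (4+5)/2 = 4.5.
Control values → pooled ranks: 29→2, 90→8, 95→9
Rank sum = 2 + 8 + 9 = 19

19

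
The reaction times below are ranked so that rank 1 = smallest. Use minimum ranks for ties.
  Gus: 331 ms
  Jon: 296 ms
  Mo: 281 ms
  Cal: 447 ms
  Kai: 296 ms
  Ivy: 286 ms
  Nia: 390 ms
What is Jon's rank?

Sorted (ascending): 281, 286, 296, 296, 331, 390, 447
The 2 values of 296 occupy positions 3–4 → each gets rank 3.
Jon has value 296 ms → rank 3.

3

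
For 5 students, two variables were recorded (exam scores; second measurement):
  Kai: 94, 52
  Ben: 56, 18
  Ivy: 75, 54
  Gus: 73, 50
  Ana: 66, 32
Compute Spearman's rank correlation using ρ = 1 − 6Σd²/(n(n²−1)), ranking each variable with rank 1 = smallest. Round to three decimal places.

Ranks of variable 1: 5, 1, 4, 3, 2
Ranks of variable 2: 4, 1, 5, 3, 2
d = r₁ − r₂: 1, 0, -1, 0, 0
d²: 1, 0, 1, 0, 0; Σd² = 2
ρ = 1 − 6·2/(5·24) = 1 − 12/120 = 0.900

0.900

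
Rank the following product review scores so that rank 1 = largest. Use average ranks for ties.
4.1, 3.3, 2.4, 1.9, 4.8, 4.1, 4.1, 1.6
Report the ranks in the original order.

Sorted (descending): 4.8, 4.1, 4.1, 4.1, 3.3, 2.4, 1.9, 1.6
The 3 values of 4.1 occupy positions 2–4 → average rank 3.

3, 5, 6, 7, 1, 3, 3, 8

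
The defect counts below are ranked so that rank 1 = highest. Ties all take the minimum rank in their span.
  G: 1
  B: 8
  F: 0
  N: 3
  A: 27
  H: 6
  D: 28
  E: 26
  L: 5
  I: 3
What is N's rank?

Sorted (descending): 28, 27, 26, 8, 6, 5, 3, 3, 1, 0
The 2 values of 3 occupy positions 7–8 → each gets rank 7.
N has value 3 → rank 7.

7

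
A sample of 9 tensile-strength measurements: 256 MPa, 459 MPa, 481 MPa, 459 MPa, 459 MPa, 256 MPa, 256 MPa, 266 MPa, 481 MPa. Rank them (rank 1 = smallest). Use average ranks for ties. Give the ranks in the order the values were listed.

Sorted (ascending): 256, 256, 256, 266, 459, 459, 459, 481, 481
The 3 values of 256 occupy positions 1–3 → average rank 2.
The 3 values of 459 occupy positions 5–7 → average rank 6.
The 2 values of 481 occupy positions 8–9 → average rank (8+9)/2 = 8.5.

2, 6, 8.5, 6, 6, 2, 2, 4, 8.5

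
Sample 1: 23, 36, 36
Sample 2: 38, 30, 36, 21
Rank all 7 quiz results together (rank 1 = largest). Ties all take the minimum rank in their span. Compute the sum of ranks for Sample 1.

Sorted (descending): 38, 36, 36, 36, 30, 23, 21
The 3 values of 36 occupy positions 2–4 → each gets rank 2.
Sample 1 values → pooled ranks: 23→6, 36→2, 36→2
Rank sum = 6 + 2 + 2 = 10

10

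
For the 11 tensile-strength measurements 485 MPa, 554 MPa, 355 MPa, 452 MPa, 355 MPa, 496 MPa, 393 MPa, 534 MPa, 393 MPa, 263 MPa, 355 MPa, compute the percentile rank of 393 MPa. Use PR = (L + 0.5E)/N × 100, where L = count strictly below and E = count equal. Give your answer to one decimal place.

45.5

N = 11.
Strictly below 393: 4. Equal to 393: 2.
PR = (4 + 0.5·2)/11 × 100 = 45.5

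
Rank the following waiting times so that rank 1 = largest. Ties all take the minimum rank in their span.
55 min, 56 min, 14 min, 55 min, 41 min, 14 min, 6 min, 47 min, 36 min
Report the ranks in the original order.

Sorted (descending): 56, 55, 55, 47, 41, 36, 14, 14, 6
The 2 values of 55 occupy positions 2–3 → each gets rank 2.
The 2 values of 14 occupy positions 7–8 → each gets rank 7.

2, 1, 7, 2, 5, 7, 9, 4, 6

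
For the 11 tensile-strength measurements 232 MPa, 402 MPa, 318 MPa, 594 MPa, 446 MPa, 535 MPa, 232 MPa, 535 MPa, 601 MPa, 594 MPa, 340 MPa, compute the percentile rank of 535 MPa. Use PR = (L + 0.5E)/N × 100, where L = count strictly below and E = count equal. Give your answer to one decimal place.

63.6

N = 11.
Strictly below 535: 6. Equal to 535: 2.
PR = (6 + 0.5·2)/11 × 100 = 63.6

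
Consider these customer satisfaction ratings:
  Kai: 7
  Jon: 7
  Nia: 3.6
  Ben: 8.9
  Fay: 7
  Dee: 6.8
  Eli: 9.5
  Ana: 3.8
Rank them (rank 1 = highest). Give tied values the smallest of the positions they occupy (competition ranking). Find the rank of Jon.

3

Sorted (descending): 9.5, 8.9, 7, 7, 7, 6.8, 3.8, 3.6
The 3 values of 7 occupy positions 3–5 → each gets rank 3.
Jon has value 7 → rank 3.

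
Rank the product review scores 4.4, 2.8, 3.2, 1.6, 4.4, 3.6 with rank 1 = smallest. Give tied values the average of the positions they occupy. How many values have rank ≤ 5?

Sorted (ascending): 1.6, 2.8, 3.2, 3.6, 4.4, 4.4
The 2 values of 4.4 occupy positions 5–6 → average rank (5+6)/2 = 5.5.
Ranks ≤ 5: {1, 2, 3, 4} → 4 values.

4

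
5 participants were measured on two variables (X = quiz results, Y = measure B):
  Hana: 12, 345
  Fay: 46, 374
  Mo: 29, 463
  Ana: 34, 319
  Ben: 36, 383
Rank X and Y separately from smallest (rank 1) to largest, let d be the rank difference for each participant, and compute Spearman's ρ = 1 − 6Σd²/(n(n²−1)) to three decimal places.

0.100

Ranks of variable 1: 1, 5, 2, 3, 4
Ranks of variable 2: 2, 3, 5, 1, 4
d = r₁ − r₂: -1, 2, -3, 2, 0
d²: 1, 4, 9, 4, 0; Σd² = 18
ρ = 1 − 6·18/(5·24) = 1 − 108/120 = 0.100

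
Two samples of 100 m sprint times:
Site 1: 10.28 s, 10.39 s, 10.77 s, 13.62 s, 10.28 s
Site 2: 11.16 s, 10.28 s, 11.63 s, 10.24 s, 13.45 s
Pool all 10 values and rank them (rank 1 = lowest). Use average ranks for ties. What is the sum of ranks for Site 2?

28

Sorted (ascending): 10.24, 10.28, 10.28, 10.28, 10.39, 10.77, 11.16, 11.63, 13.45, 13.62
The 3 values of 10.28 occupy positions 2–4 → average rank 3.
Site 2 values → pooled ranks: 11.16→7, 10.28→3, 11.63→8, 10.24→1, 13.45→9
Rank sum = 7 + 3 + 8 + 1 + 9 = 28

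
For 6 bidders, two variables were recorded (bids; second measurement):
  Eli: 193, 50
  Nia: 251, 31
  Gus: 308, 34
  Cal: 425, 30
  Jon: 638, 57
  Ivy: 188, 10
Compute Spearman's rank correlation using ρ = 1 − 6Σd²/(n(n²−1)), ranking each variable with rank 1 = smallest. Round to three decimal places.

0.486

Ranks of variable 1: 2, 3, 4, 5, 6, 1
Ranks of variable 2: 5, 3, 4, 2, 6, 1
d = r₁ − r₂: -3, 0, 0, 3, 0, 0
d²: 9, 0, 0, 9, 0, 0; Σd² = 18
ρ = 1 − 6·18/(6·35) = 1 − 108/210 = 0.486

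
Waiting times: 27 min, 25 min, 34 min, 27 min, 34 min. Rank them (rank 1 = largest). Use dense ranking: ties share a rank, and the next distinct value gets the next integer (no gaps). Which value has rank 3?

25

Sorted (descending): 34, 34, 27, 27, 25
The 2 values of 34 share dense rank 1.
The 2 values of 27 share dense rank 2.
Remaining distinct values take the next consecutive integers.
Rank 3 → value 25.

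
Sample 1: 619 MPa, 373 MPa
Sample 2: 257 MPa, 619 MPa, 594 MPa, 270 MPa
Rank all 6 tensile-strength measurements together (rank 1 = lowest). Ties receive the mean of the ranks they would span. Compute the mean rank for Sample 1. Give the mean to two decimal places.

Sorted (ascending): 257, 270, 373, 594, 619, 619
The 2 values of 619 occupy positions 5–6 → average rank (5+6)/2 = 5.5.
Sample 1 values → pooled ranks: 619→5.5, 373→3
Mean rank = (5.5 + 3) / 2 = 4.25

4.25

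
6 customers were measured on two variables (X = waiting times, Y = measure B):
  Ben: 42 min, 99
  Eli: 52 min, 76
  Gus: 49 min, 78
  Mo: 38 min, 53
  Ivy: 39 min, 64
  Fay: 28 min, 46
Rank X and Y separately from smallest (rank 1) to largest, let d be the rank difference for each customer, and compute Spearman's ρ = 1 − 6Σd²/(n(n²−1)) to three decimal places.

Ranks of variable 1: 4, 6, 5, 2, 3, 1
Ranks of variable 2: 6, 4, 5, 2, 3, 1
d = r₁ − r₂: -2, 2, 0, 0, 0, 0
d²: 4, 4, 0, 0, 0, 0; Σd² = 8
ρ = 1 − 6·8/(6·35) = 1 − 48/210 = 0.771

0.771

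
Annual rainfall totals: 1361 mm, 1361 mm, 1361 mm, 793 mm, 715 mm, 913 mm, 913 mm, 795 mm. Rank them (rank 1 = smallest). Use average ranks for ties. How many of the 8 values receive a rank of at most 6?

5

Sorted (ascending): 715, 793, 795, 913, 913, 1361, 1361, 1361
The 2 values of 913 occupy positions 4–5 → average rank (4+5)/2 = 4.5.
The 3 values of 1361 occupy positions 6–8 → average rank 7.
Ranks ≤ 6: {1, 2, 3, 4.5, 4.5} → 5 values.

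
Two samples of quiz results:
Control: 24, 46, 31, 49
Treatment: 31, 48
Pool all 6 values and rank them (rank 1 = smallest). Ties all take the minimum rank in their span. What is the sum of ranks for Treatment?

Sorted (ascending): 24, 31, 31, 46, 48, 49
The 2 values of 31 occupy positions 2–3 → each gets rank 2.
Treatment values → pooled ranks: 31→2, 48→5
Rank sum = 2 + 5 = 7

7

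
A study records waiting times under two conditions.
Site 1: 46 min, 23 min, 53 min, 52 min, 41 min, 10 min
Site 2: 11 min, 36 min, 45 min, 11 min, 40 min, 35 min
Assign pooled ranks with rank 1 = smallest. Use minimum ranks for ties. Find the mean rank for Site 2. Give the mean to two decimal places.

Sorted (ascending): 10, 11, 11, 23, 35, 36, 40, 41, 45, 46, 52, 53
The 2 values of 11 occupy positions 2–3 → each gets rank 2.
Site 2 values → pooled ranks: 11→2, 36→6, 45→9, 11→2, 40→7, 35→5
Mean rank = (2 + 6 + 9 + 2 + 7 + 5) / 6 = 5.17

5.17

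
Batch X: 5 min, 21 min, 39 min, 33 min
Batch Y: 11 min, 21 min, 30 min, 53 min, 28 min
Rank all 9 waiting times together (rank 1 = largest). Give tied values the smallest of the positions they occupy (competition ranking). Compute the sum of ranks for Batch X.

Sorted (descending): 53, 39, 33, 30, 28, 21, 21, 11, 5
The 2 values of 21 occupy positions 6–7 → each gets rank 6.
Batch X values → pooled ranks: 5→9, 21→6, 39→2, 33→3
Rank sum = 9 + 6 + 2 + 3 = 20

20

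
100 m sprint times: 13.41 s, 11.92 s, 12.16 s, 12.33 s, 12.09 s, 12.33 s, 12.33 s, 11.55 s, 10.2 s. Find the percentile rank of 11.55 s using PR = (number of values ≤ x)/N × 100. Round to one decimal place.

N = 9.
Strictly below 11.55: 1. Equal to 11.55: 1.
PR = 2/9 × 100 = 22.2

22.2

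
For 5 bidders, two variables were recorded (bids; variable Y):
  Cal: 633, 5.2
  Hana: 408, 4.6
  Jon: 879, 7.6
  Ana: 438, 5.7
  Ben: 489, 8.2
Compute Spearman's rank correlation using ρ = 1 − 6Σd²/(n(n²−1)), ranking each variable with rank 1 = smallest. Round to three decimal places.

Ranks of variable 1: 4, 1, 5, 2, 3
Ranks of variable 2: 2, 1, 4, 3, 5
d = r₁ − r₂: 2, 0, 1, -1, -2
d²: 4, 0, 1, 1, 4; Σd² = 10
ρ = 1 − 6·10/(5·24) = 1 − 60/120 = 0.500

0.500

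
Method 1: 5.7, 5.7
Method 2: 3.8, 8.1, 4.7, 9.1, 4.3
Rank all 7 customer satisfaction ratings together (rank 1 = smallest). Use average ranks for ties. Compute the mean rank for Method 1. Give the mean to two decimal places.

4.50

Sorted (ascending): 3.8, 4.3, 4.7, 5.7, 5.7, 8.1, 9.1
The 2 values of 5.7 occupy positions 4–5 → average rank (4+5)/2 = 4.5.
Method 1 values → pooled ranks: 5.7→4.5, 5.7→4.5
Mean rank = (4.5 + 4.5) / 2 = 4.50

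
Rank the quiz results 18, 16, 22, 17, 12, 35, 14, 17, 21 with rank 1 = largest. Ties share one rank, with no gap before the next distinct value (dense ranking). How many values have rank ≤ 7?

8

Sorted (descending): 35, 22, 21, 18, 17, 17, 16, 14, 12
The 2 values of 17 share dense rank 5.
Remaining distinct values take the next consecutive integers.
Ranks ≤ 7: {1, 2, 3, 4, 5, 5, 6, 7} → 8 values.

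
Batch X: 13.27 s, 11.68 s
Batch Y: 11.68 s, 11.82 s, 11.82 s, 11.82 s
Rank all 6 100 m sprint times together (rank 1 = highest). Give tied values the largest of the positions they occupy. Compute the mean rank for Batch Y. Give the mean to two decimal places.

Sorted (descending): 13.27, 11.82, 11.82, 11.82, 11.68, 11.68
The 3 values of 11.82 occupy positions 2–4 → each gets rank 4.
The 2 values of 11.68 occupy positions 5–6 → each gets rank 6.
Batch Y values → pooled ranks: 11.68→6, 11.82→4, 11.82→4, 11.82→4
Mean rank = (6 + 4 + 4 + 4) / 4 = 4.50

4.50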